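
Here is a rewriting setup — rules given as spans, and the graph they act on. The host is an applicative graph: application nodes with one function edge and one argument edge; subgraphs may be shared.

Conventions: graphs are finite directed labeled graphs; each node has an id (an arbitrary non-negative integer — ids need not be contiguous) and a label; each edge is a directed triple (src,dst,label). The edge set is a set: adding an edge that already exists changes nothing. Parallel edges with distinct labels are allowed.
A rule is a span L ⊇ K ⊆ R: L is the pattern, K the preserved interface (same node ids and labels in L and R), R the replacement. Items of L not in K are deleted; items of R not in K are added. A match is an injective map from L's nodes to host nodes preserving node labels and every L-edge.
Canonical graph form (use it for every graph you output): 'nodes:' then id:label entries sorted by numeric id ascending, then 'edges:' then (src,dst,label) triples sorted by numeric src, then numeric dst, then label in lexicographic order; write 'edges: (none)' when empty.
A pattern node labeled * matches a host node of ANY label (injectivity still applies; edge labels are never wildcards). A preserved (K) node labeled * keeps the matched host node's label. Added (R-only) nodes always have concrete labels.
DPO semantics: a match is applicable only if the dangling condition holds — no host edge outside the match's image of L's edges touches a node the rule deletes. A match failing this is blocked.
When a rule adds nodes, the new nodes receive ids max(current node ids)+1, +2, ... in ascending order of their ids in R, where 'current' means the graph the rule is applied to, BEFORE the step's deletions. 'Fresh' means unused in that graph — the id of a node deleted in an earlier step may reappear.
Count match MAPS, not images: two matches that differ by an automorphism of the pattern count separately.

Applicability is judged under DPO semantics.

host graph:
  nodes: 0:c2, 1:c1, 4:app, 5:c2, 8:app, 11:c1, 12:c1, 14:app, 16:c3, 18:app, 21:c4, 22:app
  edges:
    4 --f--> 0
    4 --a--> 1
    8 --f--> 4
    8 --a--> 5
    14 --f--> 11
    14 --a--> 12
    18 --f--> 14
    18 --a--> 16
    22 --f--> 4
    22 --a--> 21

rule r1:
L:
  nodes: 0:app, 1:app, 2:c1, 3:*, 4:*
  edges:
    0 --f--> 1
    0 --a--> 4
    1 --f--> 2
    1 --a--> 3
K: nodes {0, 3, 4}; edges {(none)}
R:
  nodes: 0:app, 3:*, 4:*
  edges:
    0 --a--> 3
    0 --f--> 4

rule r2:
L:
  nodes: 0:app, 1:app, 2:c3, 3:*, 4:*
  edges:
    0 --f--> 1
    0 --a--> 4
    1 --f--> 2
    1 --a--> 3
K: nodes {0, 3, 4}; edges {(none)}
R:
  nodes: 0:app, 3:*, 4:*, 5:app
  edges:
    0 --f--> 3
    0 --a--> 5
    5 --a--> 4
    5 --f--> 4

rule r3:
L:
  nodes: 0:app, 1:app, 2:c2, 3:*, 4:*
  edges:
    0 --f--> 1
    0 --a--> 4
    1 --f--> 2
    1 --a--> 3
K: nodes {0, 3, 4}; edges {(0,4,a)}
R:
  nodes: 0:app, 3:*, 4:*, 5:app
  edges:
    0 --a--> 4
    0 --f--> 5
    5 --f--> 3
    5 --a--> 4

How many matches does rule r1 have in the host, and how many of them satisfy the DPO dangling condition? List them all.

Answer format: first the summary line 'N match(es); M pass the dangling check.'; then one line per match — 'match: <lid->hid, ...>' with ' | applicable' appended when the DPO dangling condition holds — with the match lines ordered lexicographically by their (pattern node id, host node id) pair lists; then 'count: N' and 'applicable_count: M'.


1 match(es); 1 pass the dangling check.
match: 0->18, 1->14, 2->11, 3->12, 4->16 | applicable
count: 1
applicable_count: 1


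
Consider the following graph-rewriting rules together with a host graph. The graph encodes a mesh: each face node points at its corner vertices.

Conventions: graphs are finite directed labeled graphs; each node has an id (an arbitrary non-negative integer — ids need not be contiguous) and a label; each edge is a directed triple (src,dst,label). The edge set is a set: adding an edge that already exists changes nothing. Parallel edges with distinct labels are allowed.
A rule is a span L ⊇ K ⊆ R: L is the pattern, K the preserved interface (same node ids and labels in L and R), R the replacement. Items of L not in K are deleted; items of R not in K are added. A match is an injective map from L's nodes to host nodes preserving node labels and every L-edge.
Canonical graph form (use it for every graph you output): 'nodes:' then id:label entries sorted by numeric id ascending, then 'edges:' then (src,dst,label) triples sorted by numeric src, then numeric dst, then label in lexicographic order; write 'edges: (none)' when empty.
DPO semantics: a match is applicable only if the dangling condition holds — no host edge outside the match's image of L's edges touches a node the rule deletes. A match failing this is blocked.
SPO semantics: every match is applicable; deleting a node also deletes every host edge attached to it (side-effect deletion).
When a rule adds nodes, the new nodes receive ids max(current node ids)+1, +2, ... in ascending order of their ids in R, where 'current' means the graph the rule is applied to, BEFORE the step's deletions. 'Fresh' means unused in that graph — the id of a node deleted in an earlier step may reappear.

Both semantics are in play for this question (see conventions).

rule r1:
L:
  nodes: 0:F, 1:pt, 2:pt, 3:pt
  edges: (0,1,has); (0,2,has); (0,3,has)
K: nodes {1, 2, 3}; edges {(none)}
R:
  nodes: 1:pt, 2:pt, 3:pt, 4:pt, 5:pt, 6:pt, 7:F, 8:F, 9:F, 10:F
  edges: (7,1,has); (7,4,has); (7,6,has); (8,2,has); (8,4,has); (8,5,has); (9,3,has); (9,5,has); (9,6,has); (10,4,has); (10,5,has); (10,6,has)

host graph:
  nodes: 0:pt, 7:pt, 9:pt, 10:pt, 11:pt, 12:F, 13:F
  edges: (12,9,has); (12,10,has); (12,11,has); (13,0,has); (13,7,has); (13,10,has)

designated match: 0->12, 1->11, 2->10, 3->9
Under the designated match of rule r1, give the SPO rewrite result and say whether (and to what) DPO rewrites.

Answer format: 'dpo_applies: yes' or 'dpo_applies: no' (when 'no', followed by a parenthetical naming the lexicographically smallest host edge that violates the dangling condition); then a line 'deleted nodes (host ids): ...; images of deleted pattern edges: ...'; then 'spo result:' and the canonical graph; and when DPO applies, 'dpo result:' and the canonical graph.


dpo_applies: yes
deleted nodes (host ids): 12; images of deleted pattern edges: (12,9,has); (12,10,has); (12,11,has)
spo result:
nodes: 0:pt, 7:pt, 9:pt, 10:pt, 11:pt, 13:F, 14:pt, 15:pt, 16:pt, 17:F, 18:F, 19:F, 20:F
edges: (13,0,has); (13,7,has); (13,10,has); (17,11,has); (17,14,has); (17,16,has); (18,10,has); (18,14,has); (18,15,has); (19,9,has); (19,15,has); (19,16,has); (20,14,has); (20,15,has); (20,16,has)
dpo result:
nodes: 0:pt, 7:pt, 9:pt, 10:pt, 11:pt, 13:F, 14:pt, 15:pt, 16:pt, 17:F, 18:F, 19:F, 20:F
edges: (13,0,has); (13,7,has); (13,10,has); (17,11,has); (17,14,has); (17,16,has); (18,10,has); (18,14,has); (18,15,has); (19,9,has); (19,15,has); (19,16,has); (20,14,has); (20,15,has); (20,16,has)


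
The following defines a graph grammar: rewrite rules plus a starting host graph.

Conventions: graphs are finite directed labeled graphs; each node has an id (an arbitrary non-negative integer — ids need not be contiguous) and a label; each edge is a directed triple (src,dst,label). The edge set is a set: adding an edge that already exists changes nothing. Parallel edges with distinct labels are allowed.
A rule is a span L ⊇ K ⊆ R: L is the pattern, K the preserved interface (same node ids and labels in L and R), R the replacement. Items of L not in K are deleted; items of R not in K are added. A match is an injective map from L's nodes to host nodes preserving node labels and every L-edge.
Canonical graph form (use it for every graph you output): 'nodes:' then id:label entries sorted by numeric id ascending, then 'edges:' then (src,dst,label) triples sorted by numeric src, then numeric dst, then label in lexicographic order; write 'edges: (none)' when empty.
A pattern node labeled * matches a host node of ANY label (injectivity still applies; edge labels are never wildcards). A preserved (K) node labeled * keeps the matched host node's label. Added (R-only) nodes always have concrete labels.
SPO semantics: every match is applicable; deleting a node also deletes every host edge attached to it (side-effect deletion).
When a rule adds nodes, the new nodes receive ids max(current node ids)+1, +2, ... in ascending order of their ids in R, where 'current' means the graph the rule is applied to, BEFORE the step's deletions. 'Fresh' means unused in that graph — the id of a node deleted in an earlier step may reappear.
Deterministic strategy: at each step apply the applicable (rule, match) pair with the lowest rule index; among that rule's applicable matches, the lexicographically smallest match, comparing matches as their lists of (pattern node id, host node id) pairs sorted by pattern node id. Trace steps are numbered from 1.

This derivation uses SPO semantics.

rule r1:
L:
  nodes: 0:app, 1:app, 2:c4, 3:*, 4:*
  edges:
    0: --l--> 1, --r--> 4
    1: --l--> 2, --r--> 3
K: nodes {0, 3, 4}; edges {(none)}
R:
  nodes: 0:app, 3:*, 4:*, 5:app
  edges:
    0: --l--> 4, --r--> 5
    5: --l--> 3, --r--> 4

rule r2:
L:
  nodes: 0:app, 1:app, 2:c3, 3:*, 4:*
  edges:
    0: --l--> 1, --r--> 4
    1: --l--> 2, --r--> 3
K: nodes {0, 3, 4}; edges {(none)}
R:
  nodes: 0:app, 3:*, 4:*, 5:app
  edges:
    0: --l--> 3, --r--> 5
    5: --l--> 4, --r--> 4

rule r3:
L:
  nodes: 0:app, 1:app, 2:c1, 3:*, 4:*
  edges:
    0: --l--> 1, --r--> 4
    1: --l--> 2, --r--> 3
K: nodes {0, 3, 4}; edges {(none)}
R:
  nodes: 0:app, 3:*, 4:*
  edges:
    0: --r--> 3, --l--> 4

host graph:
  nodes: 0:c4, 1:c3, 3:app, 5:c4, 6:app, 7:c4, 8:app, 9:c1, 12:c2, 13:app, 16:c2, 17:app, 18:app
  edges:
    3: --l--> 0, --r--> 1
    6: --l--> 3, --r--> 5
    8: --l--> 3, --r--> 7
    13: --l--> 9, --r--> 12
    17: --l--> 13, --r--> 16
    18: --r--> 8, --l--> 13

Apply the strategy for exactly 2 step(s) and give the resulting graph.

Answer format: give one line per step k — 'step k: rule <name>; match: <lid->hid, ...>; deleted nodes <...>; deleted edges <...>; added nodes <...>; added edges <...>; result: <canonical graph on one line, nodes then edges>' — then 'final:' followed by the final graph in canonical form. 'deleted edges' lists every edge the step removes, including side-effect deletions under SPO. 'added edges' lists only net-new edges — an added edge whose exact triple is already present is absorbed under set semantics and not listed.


step 1: rule r1; match: 0->6, 1->3, 2->0, 3->1, 4->5; deleted nodes 0, 3; deleted edges (3,0,l); (3,1,r); (6,3,l); (6,5,r); (8,3,l); added nodes 19; added edges (6,5,l); (6,19,r); (19,1,l); (19,5,r); result: nodes: 1:c3, 5:c4, 6:app, 7:c4, 8:app, 9:c1, 12:c2, 13:app, 16:c2, 17:app, 18:app, 19:app edges: (6,5,l); (6,19,r); (8,7,r); (13,9,l); (13,12,r); (17,13,l); (17,16,r); (18,8,r); (18,13,l); (19,1,l); (19,5,r)
step 2: rule r3; match: 0->17, 1->13, 2->9, 3->12, 4->16; deleted nodes 9, 13; deleted edges (13,9,l); (13,12,r); (17,13,l); (17,16,r); (18,13,l); added nodes (none); added edges (17,12,r); (17,16,l); result: nodes: 1:c3, 5:c4, 6:app, 7:c4, 8:app, 12:c2, 16:c2, 17:app, 18:app, 19:app edges: (6,5,l); (6,19,r); (8,7,r); (17,12,r); (17,16,l); (18,8,r); (19,1,l); (19,5,r)
final:
nodes: 1:c3, 5:c4, 6:app, 7:c4, 8:app, 12:c2, 16:c2, 17:app, 18:app, 19:app
edges: (6,5,l); (6,19,r); (8,7,r); (17,12,r); (17,16,l); (18,8,r); (19,1,l); (19,5,r)


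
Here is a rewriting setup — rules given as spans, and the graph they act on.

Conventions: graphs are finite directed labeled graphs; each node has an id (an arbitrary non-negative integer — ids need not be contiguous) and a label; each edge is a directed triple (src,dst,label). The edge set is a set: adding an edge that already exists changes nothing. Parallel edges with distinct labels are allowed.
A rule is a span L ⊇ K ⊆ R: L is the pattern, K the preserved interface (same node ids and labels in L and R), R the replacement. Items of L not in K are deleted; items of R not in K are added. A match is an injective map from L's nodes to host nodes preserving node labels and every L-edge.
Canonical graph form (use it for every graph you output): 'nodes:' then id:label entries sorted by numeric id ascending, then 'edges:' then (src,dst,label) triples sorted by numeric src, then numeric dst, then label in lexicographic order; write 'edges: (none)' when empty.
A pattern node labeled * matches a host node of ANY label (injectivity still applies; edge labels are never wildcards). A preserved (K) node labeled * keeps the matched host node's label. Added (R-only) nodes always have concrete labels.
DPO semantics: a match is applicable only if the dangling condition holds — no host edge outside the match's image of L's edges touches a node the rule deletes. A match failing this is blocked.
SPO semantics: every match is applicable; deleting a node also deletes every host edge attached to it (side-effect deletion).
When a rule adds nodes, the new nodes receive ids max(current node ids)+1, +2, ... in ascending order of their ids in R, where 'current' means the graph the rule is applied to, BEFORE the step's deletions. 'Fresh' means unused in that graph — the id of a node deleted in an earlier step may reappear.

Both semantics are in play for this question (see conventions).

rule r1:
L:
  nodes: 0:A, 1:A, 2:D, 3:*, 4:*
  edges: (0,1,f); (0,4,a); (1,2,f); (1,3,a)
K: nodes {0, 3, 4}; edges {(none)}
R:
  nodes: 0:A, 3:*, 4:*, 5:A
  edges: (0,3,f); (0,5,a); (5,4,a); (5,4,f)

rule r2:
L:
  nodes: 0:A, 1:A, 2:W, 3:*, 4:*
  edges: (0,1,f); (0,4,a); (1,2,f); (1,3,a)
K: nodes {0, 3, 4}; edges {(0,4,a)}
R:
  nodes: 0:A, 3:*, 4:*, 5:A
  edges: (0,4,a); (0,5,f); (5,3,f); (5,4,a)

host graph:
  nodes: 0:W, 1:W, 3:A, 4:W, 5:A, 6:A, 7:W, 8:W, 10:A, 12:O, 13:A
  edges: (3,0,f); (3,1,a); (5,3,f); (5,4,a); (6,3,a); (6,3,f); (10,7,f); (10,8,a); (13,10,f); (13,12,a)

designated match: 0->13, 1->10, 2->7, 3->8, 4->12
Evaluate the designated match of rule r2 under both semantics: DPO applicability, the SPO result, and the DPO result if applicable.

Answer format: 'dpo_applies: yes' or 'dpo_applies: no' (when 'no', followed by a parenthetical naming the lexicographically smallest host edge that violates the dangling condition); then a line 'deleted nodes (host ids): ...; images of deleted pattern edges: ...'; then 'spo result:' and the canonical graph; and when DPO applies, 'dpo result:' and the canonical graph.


dpo_applies: yes
deleted nodes (host ids): 7, 10; images of deleted pattern edges: (10,7,f); (10,8,a); (13,10,f)
spo result:
nodes: 0:W, 1:W, 3:A, 4:W, 5:A, 6:A, 8:W, 12:O, 13:A, 14:A
edges: (3,0,f); (3,1,a); (5,3,f); (5,4,a); (6,3,a); (6,3,f); (13,12,a); (13,14,f); (14,8,f); (14,12,a)
dpo result:
nodes: 0:W, 1:W, 3:A, 4:W, 5:A, 6:A, 8:W, 12:O, 13:A, 14:A
edges: (3,0,f); (3,1,a); (5,3,f); (5,4,a); (6,3,a); (6,3,f); (13,12,a); (13,14,f); (14,8,f); (14,12,a)


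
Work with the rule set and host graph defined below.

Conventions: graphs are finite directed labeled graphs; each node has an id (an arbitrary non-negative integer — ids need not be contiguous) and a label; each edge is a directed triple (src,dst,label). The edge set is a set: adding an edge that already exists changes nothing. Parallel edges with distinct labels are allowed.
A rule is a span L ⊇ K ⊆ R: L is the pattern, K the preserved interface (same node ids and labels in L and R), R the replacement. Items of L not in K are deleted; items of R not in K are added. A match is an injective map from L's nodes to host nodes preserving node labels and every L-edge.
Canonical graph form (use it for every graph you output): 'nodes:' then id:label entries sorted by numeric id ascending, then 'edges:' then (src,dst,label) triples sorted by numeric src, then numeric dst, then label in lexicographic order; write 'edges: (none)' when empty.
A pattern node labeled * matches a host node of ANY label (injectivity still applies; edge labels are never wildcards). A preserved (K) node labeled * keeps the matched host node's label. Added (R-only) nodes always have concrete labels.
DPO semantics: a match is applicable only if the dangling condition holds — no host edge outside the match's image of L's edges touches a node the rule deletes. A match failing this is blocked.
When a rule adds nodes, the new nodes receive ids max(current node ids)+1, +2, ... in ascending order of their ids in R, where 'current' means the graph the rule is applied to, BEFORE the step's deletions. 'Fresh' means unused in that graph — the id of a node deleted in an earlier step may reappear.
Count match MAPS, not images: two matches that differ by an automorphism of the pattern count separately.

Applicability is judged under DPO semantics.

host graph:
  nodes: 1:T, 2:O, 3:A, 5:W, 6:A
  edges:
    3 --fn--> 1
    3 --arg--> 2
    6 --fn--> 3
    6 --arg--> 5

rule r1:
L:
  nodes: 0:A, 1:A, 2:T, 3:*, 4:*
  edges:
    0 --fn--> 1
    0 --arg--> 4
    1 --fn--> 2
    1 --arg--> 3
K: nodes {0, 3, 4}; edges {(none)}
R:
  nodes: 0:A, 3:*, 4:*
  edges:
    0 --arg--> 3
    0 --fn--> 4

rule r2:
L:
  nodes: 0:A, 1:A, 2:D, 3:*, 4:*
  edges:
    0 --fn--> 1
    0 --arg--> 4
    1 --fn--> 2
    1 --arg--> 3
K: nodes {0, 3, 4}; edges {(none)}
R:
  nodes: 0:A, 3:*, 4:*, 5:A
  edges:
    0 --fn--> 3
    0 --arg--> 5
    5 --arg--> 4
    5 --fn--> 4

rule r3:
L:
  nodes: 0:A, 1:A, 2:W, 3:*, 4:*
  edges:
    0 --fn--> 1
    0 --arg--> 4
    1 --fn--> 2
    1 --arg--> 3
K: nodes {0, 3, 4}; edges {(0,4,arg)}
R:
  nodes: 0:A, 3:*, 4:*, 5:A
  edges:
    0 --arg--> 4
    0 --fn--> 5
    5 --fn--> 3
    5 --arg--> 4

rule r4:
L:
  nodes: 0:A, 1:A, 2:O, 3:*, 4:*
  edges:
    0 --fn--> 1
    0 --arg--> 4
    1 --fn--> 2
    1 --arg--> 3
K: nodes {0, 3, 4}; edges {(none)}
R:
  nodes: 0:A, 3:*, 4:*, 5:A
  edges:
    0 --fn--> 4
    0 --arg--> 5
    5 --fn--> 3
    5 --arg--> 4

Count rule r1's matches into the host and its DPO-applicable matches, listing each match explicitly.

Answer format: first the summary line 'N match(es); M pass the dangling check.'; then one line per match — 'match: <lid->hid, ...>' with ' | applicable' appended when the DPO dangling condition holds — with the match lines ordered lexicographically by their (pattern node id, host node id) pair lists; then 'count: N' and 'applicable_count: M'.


1 match(es); 1 pass the dangling check.
match: 0->6, 1->3, 2->1, 3->2, 4->5 | applicable
count: 1
applicable_count: 1


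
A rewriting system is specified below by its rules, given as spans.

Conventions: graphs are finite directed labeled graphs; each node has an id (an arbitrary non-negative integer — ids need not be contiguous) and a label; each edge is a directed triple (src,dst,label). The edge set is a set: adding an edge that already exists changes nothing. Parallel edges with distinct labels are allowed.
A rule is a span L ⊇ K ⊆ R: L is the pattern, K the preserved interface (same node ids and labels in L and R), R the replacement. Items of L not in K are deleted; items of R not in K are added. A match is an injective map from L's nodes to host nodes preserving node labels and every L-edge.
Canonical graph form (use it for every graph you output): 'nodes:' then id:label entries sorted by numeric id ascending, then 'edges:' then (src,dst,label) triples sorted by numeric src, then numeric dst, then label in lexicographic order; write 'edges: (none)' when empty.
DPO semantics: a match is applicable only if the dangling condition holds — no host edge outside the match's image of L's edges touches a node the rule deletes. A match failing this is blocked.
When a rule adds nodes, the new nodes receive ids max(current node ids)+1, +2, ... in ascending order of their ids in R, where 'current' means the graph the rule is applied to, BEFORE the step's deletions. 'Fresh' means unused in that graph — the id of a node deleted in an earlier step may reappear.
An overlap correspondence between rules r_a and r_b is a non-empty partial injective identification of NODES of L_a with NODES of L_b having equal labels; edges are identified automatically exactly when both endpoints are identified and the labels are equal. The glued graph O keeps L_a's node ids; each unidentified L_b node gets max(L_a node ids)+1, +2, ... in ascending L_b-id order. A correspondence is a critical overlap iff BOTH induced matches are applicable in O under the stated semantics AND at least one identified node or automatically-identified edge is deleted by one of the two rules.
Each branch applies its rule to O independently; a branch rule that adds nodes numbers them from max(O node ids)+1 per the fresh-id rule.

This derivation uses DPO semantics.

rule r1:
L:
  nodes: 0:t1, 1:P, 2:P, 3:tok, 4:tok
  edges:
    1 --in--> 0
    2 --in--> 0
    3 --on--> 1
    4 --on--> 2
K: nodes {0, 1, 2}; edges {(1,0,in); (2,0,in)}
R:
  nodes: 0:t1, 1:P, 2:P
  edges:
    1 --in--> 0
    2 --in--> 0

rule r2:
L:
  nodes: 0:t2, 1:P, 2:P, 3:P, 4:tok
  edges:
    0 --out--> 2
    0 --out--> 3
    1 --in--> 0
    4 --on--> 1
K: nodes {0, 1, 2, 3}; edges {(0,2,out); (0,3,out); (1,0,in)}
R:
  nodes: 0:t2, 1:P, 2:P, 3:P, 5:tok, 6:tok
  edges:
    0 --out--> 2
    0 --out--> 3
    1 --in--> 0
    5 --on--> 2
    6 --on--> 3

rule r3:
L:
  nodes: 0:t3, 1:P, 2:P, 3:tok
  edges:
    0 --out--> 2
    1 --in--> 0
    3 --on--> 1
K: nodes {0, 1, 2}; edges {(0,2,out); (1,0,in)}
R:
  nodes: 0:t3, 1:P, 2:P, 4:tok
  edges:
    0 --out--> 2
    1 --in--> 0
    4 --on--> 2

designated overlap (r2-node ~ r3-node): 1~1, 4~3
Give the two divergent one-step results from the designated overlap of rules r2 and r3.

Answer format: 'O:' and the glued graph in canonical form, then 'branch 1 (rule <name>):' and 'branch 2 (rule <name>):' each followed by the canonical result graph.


O:
nodes: 0:t2, 1:P, 2:P, 3:P, 4:tok, 5:t3, 6:P
edges: (0,2,out); (0,3,out); (1,0,in); (1,5,in); (4,1,on); (5,6,out)
branch 1 (rule r2):
nodes: 0:t2, 1:P, 2:P, 3:P, 5:t3, 6:P, 7:tok, 8:tok
edges: (0,2,out); (0,3,out); (1,0,in); (1,5,in); (5,6,out); (7,2,on); (8,3,on)
branch 2 (rule r3):
nodes: 0:t2, 1:P, 2:P, 3:P, 5:t3, 6:P, 7:tok
edges: (0,2,out); (0,3,out); (1,0,in); (1,5,in); (5,6,out); (7,6,on)


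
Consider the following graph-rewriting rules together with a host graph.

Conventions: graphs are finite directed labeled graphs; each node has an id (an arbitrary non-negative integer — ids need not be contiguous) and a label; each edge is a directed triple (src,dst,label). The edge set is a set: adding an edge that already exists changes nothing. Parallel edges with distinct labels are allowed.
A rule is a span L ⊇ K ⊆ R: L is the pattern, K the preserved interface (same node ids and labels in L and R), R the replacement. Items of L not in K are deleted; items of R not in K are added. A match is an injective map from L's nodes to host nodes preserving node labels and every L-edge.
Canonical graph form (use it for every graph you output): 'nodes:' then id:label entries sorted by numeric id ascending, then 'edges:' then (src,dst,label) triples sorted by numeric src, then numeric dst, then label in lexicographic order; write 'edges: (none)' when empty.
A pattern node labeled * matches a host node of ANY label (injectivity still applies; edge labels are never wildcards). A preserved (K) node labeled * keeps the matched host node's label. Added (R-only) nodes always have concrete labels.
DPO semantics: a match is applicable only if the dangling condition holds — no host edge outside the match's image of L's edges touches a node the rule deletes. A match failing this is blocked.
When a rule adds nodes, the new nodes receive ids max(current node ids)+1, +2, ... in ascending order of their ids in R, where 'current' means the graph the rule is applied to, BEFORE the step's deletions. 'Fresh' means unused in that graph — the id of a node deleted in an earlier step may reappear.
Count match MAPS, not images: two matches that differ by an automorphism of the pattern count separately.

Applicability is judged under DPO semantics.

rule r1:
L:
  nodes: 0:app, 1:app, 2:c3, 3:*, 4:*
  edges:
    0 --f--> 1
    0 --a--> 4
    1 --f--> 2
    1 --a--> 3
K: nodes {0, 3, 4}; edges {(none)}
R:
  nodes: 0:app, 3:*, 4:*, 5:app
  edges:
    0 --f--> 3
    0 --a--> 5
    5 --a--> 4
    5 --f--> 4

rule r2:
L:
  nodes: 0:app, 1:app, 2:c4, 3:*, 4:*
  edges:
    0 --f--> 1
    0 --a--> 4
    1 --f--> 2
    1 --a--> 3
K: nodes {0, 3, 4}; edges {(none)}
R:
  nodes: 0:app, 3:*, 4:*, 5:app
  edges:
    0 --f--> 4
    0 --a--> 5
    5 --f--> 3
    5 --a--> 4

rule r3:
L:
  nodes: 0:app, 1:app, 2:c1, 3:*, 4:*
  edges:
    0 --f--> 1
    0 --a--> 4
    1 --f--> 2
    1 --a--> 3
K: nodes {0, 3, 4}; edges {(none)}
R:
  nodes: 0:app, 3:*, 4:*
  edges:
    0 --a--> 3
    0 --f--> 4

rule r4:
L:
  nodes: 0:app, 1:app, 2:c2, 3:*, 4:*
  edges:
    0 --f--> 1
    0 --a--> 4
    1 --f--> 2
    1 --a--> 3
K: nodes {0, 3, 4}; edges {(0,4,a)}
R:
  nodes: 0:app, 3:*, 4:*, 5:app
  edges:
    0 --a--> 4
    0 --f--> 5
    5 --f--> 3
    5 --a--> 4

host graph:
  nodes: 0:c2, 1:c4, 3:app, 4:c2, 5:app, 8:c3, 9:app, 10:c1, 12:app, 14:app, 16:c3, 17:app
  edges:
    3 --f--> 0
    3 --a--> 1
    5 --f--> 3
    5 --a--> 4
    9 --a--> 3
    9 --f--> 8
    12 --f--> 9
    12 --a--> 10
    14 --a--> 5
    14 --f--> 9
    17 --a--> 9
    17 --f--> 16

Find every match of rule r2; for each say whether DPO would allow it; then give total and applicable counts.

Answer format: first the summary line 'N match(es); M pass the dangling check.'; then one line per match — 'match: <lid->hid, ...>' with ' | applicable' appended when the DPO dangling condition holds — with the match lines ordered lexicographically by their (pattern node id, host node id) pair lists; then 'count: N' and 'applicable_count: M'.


0 match(es); 0 pass the dangling check.
count: 0
applicable_count: 0


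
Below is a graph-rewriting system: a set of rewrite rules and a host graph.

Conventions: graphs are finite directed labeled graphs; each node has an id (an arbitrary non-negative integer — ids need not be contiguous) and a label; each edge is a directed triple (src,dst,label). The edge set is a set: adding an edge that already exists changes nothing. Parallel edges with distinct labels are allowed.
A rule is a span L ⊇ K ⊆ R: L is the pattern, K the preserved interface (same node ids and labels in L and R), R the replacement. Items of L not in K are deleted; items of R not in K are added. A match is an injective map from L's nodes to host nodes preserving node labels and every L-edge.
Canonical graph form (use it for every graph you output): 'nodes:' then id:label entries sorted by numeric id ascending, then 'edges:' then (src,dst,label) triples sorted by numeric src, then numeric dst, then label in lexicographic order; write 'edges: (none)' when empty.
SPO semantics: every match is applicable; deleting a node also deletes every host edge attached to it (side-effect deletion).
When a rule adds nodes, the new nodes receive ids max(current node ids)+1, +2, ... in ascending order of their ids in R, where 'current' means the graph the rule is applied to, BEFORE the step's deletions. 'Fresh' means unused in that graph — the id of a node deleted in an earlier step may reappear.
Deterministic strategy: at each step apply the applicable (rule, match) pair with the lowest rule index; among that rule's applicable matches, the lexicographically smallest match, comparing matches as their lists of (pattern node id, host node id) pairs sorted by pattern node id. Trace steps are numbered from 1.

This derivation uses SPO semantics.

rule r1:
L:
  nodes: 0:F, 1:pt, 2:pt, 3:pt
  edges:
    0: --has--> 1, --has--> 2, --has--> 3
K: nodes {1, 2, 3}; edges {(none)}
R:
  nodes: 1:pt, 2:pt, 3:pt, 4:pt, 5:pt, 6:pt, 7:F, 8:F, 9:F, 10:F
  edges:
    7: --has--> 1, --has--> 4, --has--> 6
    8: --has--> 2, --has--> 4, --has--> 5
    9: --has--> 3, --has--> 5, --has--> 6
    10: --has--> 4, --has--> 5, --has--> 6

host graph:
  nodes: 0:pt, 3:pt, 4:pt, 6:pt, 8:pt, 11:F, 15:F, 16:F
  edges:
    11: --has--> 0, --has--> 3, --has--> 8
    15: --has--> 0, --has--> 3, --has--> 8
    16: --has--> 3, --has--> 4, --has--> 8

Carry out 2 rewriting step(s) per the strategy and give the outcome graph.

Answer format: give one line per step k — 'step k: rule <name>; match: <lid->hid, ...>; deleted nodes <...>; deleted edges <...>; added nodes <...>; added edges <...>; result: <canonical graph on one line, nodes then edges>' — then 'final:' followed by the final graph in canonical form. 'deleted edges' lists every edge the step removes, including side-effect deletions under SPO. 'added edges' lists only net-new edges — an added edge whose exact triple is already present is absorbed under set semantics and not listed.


step 1: rule r1; match: 0->11, 1->0, 2->3, 3->8; deleted nodes 11; deleted edges (11,0,has); (11,3,has); (11,8,has); added nodes 17, 18, 19, 20, 21, 22, 23; added edges (20,0,has); (20,17,has); (20,19,has); (21,3,has); (21,17,has); (21,18,has); (22,8,has); (22,18,has); (22,19,has); (23,17,has); (23,18,has); (23,19,has); result: nodes: 0:pt, 3:pt, 4:pt, 6:pt, 8:pt, 15:F, 16:F, 17:pt, 18:pt, 19:pt, 20:F, 21:F, 22:F, 23:F edges: (15,0,has); (15,3,has); (15,8,has); (16,3,has); (16,4,has); (16,8,has); (20,0,has); (20,17,has); (20,19,has); (21,3,has); (21,17,has); (21,18,has); (22,8,has); (22,18,has); (22,19,has); (23,17,has); (23,18,has); (23,19,has)
step 2: rule r1; match: 0->15, 1->0, 2->3, 3->8; deleted nodes 15; deleted edges (15,0,has); (15,3,has); (15,8,has); added nodes 24, 25, 26, 27, 28, 29, 30; added edges (27,0,has); (27,24,has); (27,26,has); (28,3,has); (28,24,has); (28,25,has); (29,8,has); (29,25,has); (29,26,has); (30,24,has); (30,25,has); (30,26,has); result: nodes: 0:pt, 3:pt, 4:pt, 6:pt, 8:pt, 16:F, 17:pt, 18:pt, 19:pt, 20:F, 21:F, 22:F, 23:F, 24:pt, 25:pt, 26:pt, 27:F, 28:F, 29:F, 30:F edges: (16,3,has); (16,4,has); (16,8,has); (20,0,has); (20,17,has); (20,19,has); (21,3,has); (21,17,has); (21,18,has); (22,8,has); (22,18,has); (22,19,has); (23,17,has); (23,18,has); (23,19,has); (27,0,has); (27,24,has); (27,26,has); (28,3,has); (28,24,has); (28,25,has); (29,8,has); (29,25,has); (29,26,has); (30,24,has); (30,25,has); (30,26,has)
final:
nodes: 0:pt, 3:pt, 4:pt, 6:pt, 8:pt, 16:F, 17:pt, 18:pt, 19:pt, 20:F, 21:F, 22:F, 23:F, 24:pt, 25:pt, 26:pt, 27:F, 28:F, 29:F, 30:F
edges: (16,3,has); (16,4,has); (16,8,has); (20,0,has); (20,17,has); (20,19,has); (21,3,has); (21,17,has); (21,18,has); (22,8,has); (22,18,has); (22,19,has); (23,17,has); (23,18,has); (23,19,has); (27,0,has); (27,24,has); (27,26,has); (28,3,has); (28,24,has); (28,25,has); (29,8,has); (29,25,has); (29,26,has); (30,24,has); (30,25,has); (30,26,has)


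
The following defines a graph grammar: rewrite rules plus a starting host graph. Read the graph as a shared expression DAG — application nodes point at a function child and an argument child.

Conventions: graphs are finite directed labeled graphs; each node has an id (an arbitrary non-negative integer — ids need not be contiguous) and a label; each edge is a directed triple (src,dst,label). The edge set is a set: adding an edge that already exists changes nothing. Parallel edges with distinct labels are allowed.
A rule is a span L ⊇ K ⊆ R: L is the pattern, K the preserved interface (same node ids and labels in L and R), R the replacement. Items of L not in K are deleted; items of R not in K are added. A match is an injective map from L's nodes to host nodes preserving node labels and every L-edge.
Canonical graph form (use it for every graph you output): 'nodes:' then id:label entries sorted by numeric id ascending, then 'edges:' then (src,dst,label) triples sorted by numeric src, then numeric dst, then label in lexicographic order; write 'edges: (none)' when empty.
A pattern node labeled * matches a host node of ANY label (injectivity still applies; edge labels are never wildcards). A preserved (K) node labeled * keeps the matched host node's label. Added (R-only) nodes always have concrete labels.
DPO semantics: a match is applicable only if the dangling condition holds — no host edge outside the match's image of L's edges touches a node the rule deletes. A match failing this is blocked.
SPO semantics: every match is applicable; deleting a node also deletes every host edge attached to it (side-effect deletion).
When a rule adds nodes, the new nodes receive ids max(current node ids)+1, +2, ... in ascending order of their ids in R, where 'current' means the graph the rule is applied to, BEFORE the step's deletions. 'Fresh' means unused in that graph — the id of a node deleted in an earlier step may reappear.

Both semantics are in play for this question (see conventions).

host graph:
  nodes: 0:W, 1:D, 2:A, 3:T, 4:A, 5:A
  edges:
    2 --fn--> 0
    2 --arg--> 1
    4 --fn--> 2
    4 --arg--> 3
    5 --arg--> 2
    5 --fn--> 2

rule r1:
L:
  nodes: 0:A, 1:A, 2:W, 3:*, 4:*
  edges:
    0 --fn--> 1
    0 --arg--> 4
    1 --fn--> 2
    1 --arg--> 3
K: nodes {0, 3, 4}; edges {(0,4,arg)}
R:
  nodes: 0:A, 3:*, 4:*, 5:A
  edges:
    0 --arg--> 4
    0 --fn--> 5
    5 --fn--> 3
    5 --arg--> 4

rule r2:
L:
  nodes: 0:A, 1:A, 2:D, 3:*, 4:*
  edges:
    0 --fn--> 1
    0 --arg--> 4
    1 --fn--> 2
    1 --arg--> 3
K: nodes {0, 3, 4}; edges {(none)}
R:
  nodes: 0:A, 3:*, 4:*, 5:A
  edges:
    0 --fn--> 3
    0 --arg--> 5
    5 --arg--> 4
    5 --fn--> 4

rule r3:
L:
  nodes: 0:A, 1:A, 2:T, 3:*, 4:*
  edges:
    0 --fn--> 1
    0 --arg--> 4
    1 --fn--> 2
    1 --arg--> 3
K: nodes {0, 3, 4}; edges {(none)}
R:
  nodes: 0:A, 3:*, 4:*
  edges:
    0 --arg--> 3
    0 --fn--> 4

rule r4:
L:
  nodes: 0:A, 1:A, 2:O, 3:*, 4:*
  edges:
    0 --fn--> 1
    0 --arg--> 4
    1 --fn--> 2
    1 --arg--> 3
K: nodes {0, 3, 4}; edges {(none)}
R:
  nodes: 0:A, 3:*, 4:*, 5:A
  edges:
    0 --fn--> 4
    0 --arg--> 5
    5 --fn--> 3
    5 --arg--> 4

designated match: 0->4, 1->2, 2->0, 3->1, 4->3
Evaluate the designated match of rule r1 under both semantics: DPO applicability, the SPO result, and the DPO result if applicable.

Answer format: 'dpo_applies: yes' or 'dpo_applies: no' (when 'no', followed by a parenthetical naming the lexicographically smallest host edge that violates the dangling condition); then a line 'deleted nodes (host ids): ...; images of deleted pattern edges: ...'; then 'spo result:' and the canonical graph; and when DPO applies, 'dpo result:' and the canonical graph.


dpo_applies: no
(the rule deletes node 2, which keeps host edge (5,2,arg) outside the match image — the dangling condition fails, DPO blocks; SPO proceeds and side-deletes such edges)
deleted nodes (host ids): 0, 2; images of deleted pattern edges: (2,0,fn); (2,1,arg); (4,2,fn)
spo result:
nodes: 1:D, 3:T, 4:A, 5:A, 6:A
edges: (4,3,arg); (4,6,fn); (6,1,fn); (6,3,arg)


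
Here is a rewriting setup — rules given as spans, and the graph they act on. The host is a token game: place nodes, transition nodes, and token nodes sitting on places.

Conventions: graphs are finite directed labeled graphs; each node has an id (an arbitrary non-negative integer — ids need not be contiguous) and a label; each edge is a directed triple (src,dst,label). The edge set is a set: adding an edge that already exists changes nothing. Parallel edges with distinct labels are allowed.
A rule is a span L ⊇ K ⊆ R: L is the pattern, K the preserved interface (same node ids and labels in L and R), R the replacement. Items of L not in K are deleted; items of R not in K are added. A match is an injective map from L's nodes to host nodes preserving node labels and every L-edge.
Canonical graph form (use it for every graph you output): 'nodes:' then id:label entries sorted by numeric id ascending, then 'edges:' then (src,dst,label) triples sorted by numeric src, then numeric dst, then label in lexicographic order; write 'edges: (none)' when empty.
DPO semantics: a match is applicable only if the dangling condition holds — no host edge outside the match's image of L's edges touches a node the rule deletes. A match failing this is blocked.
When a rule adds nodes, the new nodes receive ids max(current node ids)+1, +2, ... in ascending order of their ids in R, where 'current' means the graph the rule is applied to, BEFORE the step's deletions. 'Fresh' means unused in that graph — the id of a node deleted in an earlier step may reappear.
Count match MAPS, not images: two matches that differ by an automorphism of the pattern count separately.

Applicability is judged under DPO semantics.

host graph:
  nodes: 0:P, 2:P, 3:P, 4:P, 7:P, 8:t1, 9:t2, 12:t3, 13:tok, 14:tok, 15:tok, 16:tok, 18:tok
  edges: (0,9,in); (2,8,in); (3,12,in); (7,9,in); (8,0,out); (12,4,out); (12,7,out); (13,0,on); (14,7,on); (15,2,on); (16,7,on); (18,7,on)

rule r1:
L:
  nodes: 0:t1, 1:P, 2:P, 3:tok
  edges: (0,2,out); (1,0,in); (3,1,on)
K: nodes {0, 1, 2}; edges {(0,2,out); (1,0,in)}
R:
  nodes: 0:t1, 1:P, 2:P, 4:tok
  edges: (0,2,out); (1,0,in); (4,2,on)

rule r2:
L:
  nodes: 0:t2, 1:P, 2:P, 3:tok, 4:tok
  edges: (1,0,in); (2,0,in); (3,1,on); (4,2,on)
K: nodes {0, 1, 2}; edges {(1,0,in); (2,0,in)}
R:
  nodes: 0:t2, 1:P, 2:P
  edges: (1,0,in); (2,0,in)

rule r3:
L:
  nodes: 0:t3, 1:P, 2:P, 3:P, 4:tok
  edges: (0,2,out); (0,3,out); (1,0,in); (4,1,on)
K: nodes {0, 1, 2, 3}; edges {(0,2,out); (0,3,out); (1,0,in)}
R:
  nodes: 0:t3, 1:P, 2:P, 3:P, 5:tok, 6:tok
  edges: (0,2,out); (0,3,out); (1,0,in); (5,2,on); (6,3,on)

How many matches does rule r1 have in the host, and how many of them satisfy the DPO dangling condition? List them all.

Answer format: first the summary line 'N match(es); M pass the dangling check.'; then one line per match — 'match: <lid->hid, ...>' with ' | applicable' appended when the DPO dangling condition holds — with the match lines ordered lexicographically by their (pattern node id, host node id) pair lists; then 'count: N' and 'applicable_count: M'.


1 match(es); 1 pass the dangling check.
match: 0->8, 1->2, 2->0, 3->15 | applicable
count: 1
applicable_count: 1


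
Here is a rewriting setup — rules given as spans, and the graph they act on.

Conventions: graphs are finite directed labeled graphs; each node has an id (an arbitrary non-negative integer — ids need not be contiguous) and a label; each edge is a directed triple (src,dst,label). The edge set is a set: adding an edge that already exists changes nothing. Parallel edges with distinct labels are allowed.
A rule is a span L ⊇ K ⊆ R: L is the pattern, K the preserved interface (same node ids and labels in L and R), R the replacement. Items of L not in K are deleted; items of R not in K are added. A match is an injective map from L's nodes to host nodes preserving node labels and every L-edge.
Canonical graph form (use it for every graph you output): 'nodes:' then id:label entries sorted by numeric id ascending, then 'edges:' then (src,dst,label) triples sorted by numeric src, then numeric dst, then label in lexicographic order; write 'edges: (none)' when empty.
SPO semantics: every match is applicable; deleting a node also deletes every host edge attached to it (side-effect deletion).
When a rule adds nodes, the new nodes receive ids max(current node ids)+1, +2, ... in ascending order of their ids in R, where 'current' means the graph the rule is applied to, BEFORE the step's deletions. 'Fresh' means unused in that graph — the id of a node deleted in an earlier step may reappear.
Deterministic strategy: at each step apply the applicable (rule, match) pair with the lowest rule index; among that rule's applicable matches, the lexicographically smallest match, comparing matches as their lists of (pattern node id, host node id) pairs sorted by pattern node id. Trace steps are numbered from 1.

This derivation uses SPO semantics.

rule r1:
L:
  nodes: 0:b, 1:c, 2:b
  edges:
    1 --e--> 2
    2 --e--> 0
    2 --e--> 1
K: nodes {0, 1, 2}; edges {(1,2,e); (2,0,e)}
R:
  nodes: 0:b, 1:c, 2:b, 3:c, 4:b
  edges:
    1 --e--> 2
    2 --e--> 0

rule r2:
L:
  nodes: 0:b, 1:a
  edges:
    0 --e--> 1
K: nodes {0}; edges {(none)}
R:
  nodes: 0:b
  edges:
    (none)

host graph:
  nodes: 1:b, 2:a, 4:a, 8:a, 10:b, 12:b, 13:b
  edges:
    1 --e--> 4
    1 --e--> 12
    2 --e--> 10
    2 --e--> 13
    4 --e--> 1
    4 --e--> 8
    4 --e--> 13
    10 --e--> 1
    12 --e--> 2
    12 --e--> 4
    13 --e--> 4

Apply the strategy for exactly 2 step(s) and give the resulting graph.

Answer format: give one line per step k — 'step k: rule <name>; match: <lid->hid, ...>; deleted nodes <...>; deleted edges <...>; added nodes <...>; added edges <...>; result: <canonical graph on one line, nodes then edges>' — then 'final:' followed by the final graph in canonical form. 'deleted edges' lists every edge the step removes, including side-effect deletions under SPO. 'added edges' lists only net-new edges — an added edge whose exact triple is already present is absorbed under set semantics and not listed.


step 1: rule r2; match: 0->1, 1->4; deleted nodes 4; deleted edges (1,4,e); (4,1,e); (4,8,e); (4,13,e); (12,4,e); (13,4,e); added nodes (none); added edges (none); result: nodes: 1:b, 2:a, 8:a, 10:b, 12:b, 13:b edges: (1,12,e); (2,10,e); (2,13,e); (10,1,e); (12,2,e)
step 2: rule r2; match: 0->12, 1->2; deleted nodes 2; deleted edges (2,10,e); (2,13,e); (12,2,e); added nodes (none); added edges (none); result: nodes: 1:b, 8:a, 10:b, 12:b, 13:b edges: (1,12,e); (10,1,e)
final:
nodes: 1:b, 8:a, 10:b, 12:b, 13:b
edges: (1,12,e); (10,1,e)
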